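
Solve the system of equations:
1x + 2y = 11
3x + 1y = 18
x = 5, y = 3

Use elimination (row reduction):
Equation 1: 1x + 2y = 11.
Equation 2: 3x + 1y = 18.
Multiply Eq1 by 3 and Eq2 by 1: 3x + 6y = 33;  3x + 1y = 18.
Subtract: (-5)y = -15, so y = 3.
Back-substitute into Eq1: 1x + 2*(3) = 11, so x = 5.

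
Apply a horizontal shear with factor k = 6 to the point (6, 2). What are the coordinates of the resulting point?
(18, 2)

Shear matrix for horizontal shear with factor k = 6:
[[1, 6], [0, 1]]
Result: (6, 2) → (18, 2)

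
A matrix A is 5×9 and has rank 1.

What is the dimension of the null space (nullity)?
8

The rank-nullity theorem for an m×n matrix states:
rank(A) + nullity(A) = n (the number of columns).
Here n = 9 and rank(A) = 1, so nullity(A) = 9 - 1 = 8.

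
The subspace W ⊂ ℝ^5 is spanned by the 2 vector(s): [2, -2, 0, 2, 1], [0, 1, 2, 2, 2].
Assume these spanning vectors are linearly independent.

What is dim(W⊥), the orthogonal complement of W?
dim(W⊥) = 3

For any subspace W of ℝ^n, dim(W) + dim(W⊥) = n (the whole-space dimension).
Here the given 2 vectors are linearly independent, so dim(W) = 2.
Thus dim(W⊥) = n - dim(W) = 5 - 2 = 3.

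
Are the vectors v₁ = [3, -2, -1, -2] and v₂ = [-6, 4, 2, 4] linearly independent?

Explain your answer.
No, linearly dependent (v₂ = -2·v₁)

Check whether there is a scalar k with v₂ = k·v₁.
Comparing components, k = -2 satisfies -2·[3, -2, -1, -2] = [-6, 4, 2, 4].
Since v₂ is a scalar multiple of v₁, the two vectors are linearly dependent.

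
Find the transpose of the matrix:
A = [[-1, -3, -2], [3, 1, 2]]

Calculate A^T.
[[-1, 3], [-3, 1], [-2, 2]]

The transpose sends entry (i,j) to (j,i); rows become columns.
Row 0 of A: [-1, -3, -2] -> column 0 of A^T.
Row 1 of A: [3, 1, 2] -> column 1 of A^T.
A^T = [[-1, 3], [-3, 1], [-2, 2]]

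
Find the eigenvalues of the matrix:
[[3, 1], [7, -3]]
λ = -4 and λ = 4

Characteristic equation: det(A - λI) = 0
λ² - (trace)λ + (det) = 0
λ² - (0)λ + (-16) = 0
λ² - 0λ - 16 = 0
Solving: λ = -4, 4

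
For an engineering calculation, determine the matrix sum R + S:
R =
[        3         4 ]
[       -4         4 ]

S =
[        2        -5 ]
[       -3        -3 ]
R + S =
[        5        -1 ]
[       -7         1 ]

Matrix addition is elementwise: (R+S)[i][j] = R[i][j] + S[i][j].
  (R+S)[0][0] = (3) + (2) = 5
  (R+S)[0][1] = (4) + (-5) = -1
  (R+S)[1][0] = (-4) + (-3) = -7
  (R+S)[1][1] = (4) + (-3) = 1
R + S =
[        5        -1 ]
[       -7         1 ]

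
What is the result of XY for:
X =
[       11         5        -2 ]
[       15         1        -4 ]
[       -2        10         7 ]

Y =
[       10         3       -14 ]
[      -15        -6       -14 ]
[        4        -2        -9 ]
XY =
[       27         7      -206 ]
[      119        47      -188 ]
[     -142       -80      -175 ]

Matrix multiplication: (XY)[i][j] = sum over k of X[i][k] * Y[k][j].
  (XY)[0][0] = (11)*(10) + (5)*(-15) + (-2)*(4) = 27
  (XY)[0][1] = (11)*(3) + (5)*(-6) + (-2)*(-2) = 7
  (XY)[0][2] = (11)*(-14) + (5)*(-14) + (-2)*(-9) = -206
  (XY)[1][0] = (15)*(10) + (1)*(-15) + (-4)*(4) = 119
  (XY)[1][1] = (15)*(3) + (1)*(-6) + (-4)*(-2) = 47
  (XY)[1][2] = (15)*(-14) + (1)*(-14) + (-4)*(-9) = -188
  (XY)[2][0] = (-2)*(10) + (10)*(-15) + (7)*(4) = -142
  (XY)[2][1] = (-2)*(3) + (10)*(-6) + (7)*(-2) = -80
  (XY)[2][2] = (-2)*(-14) + (10)*(-14) + (7)*(-9) = -175
XY =
[       27         7      -206 ]
[      119        47      -188 ]
[     -142       -80      -175 ]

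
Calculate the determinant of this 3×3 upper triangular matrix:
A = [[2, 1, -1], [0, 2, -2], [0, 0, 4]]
16

The determinant of a triangular matrix is the product of its diagonal entries (the off-diagonal entries above the diagonal do not affect it).
det(A) = (2) * (2) * (4) = 16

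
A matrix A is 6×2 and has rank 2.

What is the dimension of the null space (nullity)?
0

The rank-nullity theorem for an m×n matrix states:
rank(A) + nullity(A) = n (the number of columns).
Here n = 2 and rank(A) = 2, so nullity(A) = 2 - 2 = 0.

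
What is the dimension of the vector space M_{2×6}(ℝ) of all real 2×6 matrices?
Dimension = 12

A real 2×6 matrix is determined by its 2·6 = 12 independent entries.
A standard basis is {E_ij : 1 ≤ i ≤ 2, 1 ≤ j ≤ 6}, where E_ij has a 1 in position (i, j) and 0 elsewhere — there are 12 such matrices, and they are linearly independent and span M_{2×6}(ℝ).
Therefore dim(M_{2×6}(ℝ)) = 12.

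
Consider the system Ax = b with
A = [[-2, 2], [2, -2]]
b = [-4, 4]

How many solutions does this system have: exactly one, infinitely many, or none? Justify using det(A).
Infinitely many solutions

det(A) = (-2)*(-2) - (2)*(2) = 0, so A is singular (column 2 is -1 times column 1).
b = [-4, 4] = 2 * column 1 of A, so b lies in the column space of A.
A singular matrix whose right-hand side is in its column space gives a 1-parameter family of solutions — infinitely many.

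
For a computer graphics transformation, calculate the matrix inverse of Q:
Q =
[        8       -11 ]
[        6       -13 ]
det(Q) = -38
Q⁻¹ =
[    13/38    -11/38 ]
[     3/19     -4/19 ]

For a 2×2 matrix Q = [[a, b], [c, d]] with det(Q) ≠ 0, Q⁻¹ = (1/det(Q)) * [[d, -b], [-c, a]].
det(Q) = (8)*(-13) - (-11)*(6) = -104 + 66 = -38.
Q⁻¹ = (1/-38) * [[-13, 11], [-6, 8]].
Dividing each entry by -38 and reducing:
Q⁻¹ =
[    13/38    -11/38 ]
[     3/19     -4/19 ]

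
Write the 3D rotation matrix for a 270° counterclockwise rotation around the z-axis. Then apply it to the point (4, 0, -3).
R = [[0, 1, 0], [-1, 0, 0], [0, 0, 1]]; R·(4, 0, -3) = (0, -4, -3)

Rotation matrix for 270° around z-axis:
cos(270°) = 0, sin(270°) = -1
R = [[0, 1, 0], [-1, 0, 0], [0, 0, 1]]
Apply to (4, 0, -3): R·[4, 0, -3]ᵀ = (0, -4, -3)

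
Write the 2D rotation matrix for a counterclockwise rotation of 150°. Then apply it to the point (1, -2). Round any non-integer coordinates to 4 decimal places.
R = [[-√3/2, -1/2], [1/2, -√3/2]]; R·(1, -2) = (0.1340, 2.2321)

Rotation matrix formula: R(θ) = [[cos θ, -sin θ], [sin θ, cos θ]]
For θ = 150°:
cos(150°) = -√3/2
sin(150°) = 1/2
R = [[-√3/2, -1/2], [1/2, -√3/2]]
Apply to (1, -2): [-√3/2·1 + (-1/2)·-2, 1/2·1 + -√3/2·-2] = (0.1340, 2.2321)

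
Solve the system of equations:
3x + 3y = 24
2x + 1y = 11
x = 3, y = 5

Use elimination (row reduction):
Equation 1: 3x + 3y = 24.
Equation 2: 2x + 1y = 11.
Multiply Eq1 by 2 and Eq2 by 3: 6x + 6y = 48;  6x + 3y = 33.
Subtract: (-3)y = -15, so y = 5.
Back-substitute into Eq1: 3x + 3*(5) = 24, so x = 3.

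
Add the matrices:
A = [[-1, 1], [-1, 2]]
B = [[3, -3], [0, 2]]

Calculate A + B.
[[2, -2], [-1, 4]]

Add corresponding elements:
(-1)+(3)=2
(1)+(-3)=-2
(-1)+(0)=-1
(2)+(2)=4
A + B = [[2, -2], [-1, 4]]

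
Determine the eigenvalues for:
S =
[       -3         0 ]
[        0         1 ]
λ = -3, 1

Solve det(S - λI) = 0. For a 2×2 matrix the characteristic equation is λ² - (trace)λ + det = 0.
trace(S) = a + d = -3 + 1 = -2.
det(S) = a*d - b*c = (-3)*(1) - (0)*(0) = -3 - 0 = -3.
Characteristic equation: λ² - (-2)λ + (-3) = 0.
Discriminant = (-2)² - 4*(-3) = 4 + 12 = 16.
λ = (-2 ± √16) / 2 = (-2 ± 4) / 2 = -3, 1.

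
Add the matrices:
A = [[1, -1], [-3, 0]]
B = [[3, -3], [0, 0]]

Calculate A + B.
[[4, -4], [-3, 0]]

Add corresponding elements:
(1)+(3)=4
(-1)+(-3)=-4
(-3)+(0)=-3
(0)+(0)=0
A + B = [[4, -4], [-3, 0]]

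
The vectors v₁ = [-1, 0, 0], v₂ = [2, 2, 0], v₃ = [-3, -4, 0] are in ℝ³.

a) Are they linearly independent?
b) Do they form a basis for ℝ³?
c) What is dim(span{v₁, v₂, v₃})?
Not independent, not a basis, dim(span) = 2

Check whether v₃ can be written as a linear combination of v₁ and v₂.
v₃ = (-1)·v₁ + (-2)·v₂ = [-3, -4, 0], so the three vectors are linearly dependent.
Thus they do not form a basis for ℝ³, and dim(span{v₁, v₂, v₃}) = 2 (spanned by v₁ and v₂).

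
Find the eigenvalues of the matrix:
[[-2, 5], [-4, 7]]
λ = 2 and λ = 3

Characteristic equation: det(A - λI) = 0
λ² - (trace)λ + (det) = 0
λ² - (5)λ + (6) = 0
λ² - 5λ + 6 = 0
Solving: λ = 2, 3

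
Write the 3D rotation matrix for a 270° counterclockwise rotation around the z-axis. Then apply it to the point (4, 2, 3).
R = [[0, 1, 0], [-1, 0, 0], [0, 0, 1]]; R·(4, 2, 3) = (2, -4, 3)

Rotation matrix for 270° around z-axis:
cos(270°) = 0, sin(270°) = -1
R = [[0, 1, 0], [-1, 0, 0], [0, 0, 1]]
Apply to (4, 2, 3): R·[4, 2, 3]ᵀ = (2, -4, 3)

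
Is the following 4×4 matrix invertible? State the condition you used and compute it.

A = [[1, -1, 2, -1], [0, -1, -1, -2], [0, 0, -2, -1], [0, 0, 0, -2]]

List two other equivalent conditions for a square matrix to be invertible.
Yes, invertible; det(A) = -4 ≠ 0. Equivalent conditions: rank(A) = 4; Ax = 0 has only the trivial solution; 0 is not an eigenvalue; the columns of A are linearly independent.

To check invertibility, compute det(A).
The given matrix is triangular, so det(A) equals the product of its diagonal entries = -4 ≠ 0.
Since det(A) ≠ 0, A is invertible.
Equivalent conditions for a square matrix A to be invertible:
- rank(A) = 4 (full rank).
- The homogeneous system Ax = 0 has only the trivial solution x = 0.
- 0 is not an eigenvalue of A.
- The columns (equivalently rows) of A are linearly independent.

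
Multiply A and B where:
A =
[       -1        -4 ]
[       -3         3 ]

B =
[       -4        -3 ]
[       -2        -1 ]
AB =
[       12         7 ]
[        6         6 ]

Matrix multiplication: (AB)[i][j] = sum over k of A[i][k] * B[k][j].
  (AB)[0][0] = (-1)*(-4) + (-4)*(-2) = 12
  (AB)[0][1] = (-1)*(-3) + (-4)*(-1) = 7
  (AB)[1][0] = (-3)*(-4) + (3)*(-2) = 6
  (AB)[1][1] = (-3)*(-3) + (3)*(-1) = 6
AB =
[       12         7 ]
[        6         6 ]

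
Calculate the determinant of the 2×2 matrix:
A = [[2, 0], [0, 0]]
0

For A = [[a, b], [c, d]], det(A) = a*d - b*c.
det(A) = (2)*(0) - (0)*(0) = 0 - 0 = 0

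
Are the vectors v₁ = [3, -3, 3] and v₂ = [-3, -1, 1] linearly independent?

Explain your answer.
Yes, linearly independent

Two vectors are linearly dependent iff one is a scalar multiple of the other.
No single scalar k satisfies v₂ = k·v₁ (the ratios of corresponding entries disagree), so v₁ and v₂ are linearly independent.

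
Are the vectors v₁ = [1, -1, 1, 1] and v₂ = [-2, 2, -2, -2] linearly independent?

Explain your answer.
No, linearly dependent (v₂ = -2·v₁)

Check whether there is a scalar k with v₂ = k·v₁.
Comparing components, k = -2 satisfies -2·[1, -1, 1, 1] = [-2, 2, -2, -2].
Since v₂ is a scalar multiple of v₁, the two vectors are linearly dependent.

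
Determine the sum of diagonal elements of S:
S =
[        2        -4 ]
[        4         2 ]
tr(S) = 2 + 2 = 4

The trace of a square matrix is the sum of its diagonal entries.
Diagonal entries of S: S[0][0] = 2, S[1][1] = 2.
tr(S) = 2 + 2 = 4.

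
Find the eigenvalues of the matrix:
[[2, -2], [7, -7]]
λ = -5 and λ = 0

Characteristic equation: det(A - λI) = 0
λ² - (trace)λ + (det) = 0
λ² - (-5)λ + (0) = 0
λ² + 5λ + 0 = 0
Solving: λ = -5, 0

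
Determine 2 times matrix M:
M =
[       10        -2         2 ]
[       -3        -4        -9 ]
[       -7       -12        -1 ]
2M =
[       20        -4         4 ]
[       -6        -8       -18 ]
[      -14       -24        -2 ]

Scalar multiplication is elementwise: (2M)[i][j] = 2 * M[i][j].
  (2M)[0][0] = 2 * (10) = 20
  (2M)[0][1] = 2 * (-2) = -4
  (2M)[0][2] = 2 * (2) = 4
  (2M)[1][0] = 2 * (-3) = -6
  (2M)[1][1] = 2 * (-4) = -8
  (2M)[1][2] = 2 * (-9) = -18
  (2M)[2][0] = 2 * (-7) = -14
  (2M)[2][1] = 2 * (-12) = -24
  (2M)[2][2] = 2 * (-1) = -2
2M =
[       20        -4         4 ]
[       -6        -8       -18 ]
[      -14       -24        -2 ]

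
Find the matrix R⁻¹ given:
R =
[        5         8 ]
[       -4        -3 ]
det(R) = 17
R⁻¹ =
[    -3/17     -8/17 ]
[     4/17      5/17 ]

For a 2×2 matrix R = [[a, b], [c, d]] with det(R) ≠ 0, R⁻¹ = (1/det(R)) * [[d, -b], [-c, a]].
det(R) = (5)*(-3) - (8)*(-4) = -15 + 32 = 17.
R⁻¹ = (1/17) * [[-3, -8], [4, 5]].
Dividing each entry by 17 and reducing:
R⁻¹ =
[    -3/17     -8/17 ]
[     4/17      5/17 ]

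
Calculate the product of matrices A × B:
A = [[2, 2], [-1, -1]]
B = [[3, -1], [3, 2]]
[[12, 2], [-6, -1]]

Matrix multiplication:
C[0][0] = 2×3 + 2×3 = 12
C[0][1] = 2×-1 + 2×2 = 2
C[1][0] = -1×3 + -1×3 = -6
C[1][1] = -1×-1 + -1×2 = -1
Result: [[12, 2], [-6, -1]]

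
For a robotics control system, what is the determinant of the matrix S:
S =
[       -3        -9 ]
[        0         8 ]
det(S) = -24

For a 2×2 matrix [[a, b], [c, d]], det = a*d - b*c.
det(S) = (-3)*(8) - (-9)*(0) = -24 - 0 = -24.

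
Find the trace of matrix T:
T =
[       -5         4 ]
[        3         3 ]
tr(T) = -5 + 3 = -2

The trace of a square matrix is the sum of its diagonal entries.
Diagonal entries of T: T[0][0] = -5, T[1][1] = 3.
tr(T) = -5 + 3 = -2.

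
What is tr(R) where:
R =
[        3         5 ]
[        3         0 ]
tr(R) = 3 + 0 = 3

The trace of a square matrix is the sum of its diagonal entries.
Diagonal entries of R: R[0][0] = 3, R[1][1] = 0.
tr(R) = 3 + 0 = 3.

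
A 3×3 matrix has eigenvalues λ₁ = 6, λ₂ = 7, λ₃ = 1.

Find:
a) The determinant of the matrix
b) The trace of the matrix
det = 42, trace = 14

Two standard eigenvalue identities:
- det(A) equals the product of the eigenvalues (counted with multiplicity).
- trace(A) equals the sum of the eigenvalues.
det(A) = (6)*(7)*(1) = 42.
trace(A) = 6 + 7 + 1 = 14.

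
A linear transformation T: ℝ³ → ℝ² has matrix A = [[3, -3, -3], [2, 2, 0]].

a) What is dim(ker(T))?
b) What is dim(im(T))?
dim(ker) = 1, dim(im) = 2

The two rows are not scalar multiples of one another (no single k satisfies row 2 = k × row 1), so they are linearly independent.
Thus rank(A) = 2.
dim(im(T)) = rank(A) = 2.
By the rank-nullity theorem applied to T: ℝ³ → ℝ², rank(A) + nullity(A) = 3 (the domain dimension), so dim(ker(T)) = 3 - 2 = 1.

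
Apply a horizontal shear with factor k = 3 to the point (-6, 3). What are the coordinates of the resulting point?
(3, 3)

Shear matrix for horizontal shear with factor k = 3:
[[1, 3], [0, 1]]
Result: (-6, 3) → (3, 3)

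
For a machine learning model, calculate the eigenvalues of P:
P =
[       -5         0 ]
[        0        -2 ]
λ = -5, -2

Solve det(P - λI) = 0. For a 2×2 matrix the characteristic equation is λ² - (trace)λ + det = 0.
trace(P) = a + d = -5 - 2 = -7.
det(P) = a*d - b*c = (-5)*(-2) - (0)*(0) = 10 - 0 = 10.
Characteristic equation: λ² - (-7)λ + (10) = 0.
Discriminant = (-7)² - 4*(10) = 49 - 40 = 9.
λ = (-7 ± √9) / 2 = (-7 ± 3) / 2 = -5, -2.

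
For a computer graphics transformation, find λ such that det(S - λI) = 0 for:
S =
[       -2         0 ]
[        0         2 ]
λ = -2, 2

Solve det(S - λI) = 0. For a 2×2 matrix the characteristic equation is λ² - (trace)λ + det = 0.
trace(S) = a + d = -2 + 2 = 0.
det(S) = a*d - b*c = (-2)*(2) - (0)*(0) = -4 - 0 = -4.
Characteristic equation: λ² - (0)λ + (-4) = 0.
Discriminant = (0)² - 4*(-4) = 0 + 16 = 16.
λ = (0 ± √16) / 2 = (0 ± 4) / 2 = -2, 2.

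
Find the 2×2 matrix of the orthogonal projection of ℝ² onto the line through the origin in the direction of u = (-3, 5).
[[9/34, -15/34], [-15/34, 25/34]]

The orthogonal projection onto the line spanned by a nonzero vector u = (a, b) has matrix P = (u uᵀ) / (uᵀ u) = (1/(a² + b²)) · [[a², ab], [ab, b²]].
Here u = (-3, 5), so a² + b² = 9 + 25 = 34.
P = (1/34) · [[9, -15], [-15, 25]] = [[9/34, -15/34], [-15/34, 25/34]].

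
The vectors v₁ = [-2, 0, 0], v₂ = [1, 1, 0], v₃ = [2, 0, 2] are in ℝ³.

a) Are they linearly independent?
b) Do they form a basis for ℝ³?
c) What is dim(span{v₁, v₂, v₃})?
Yes independent, yes basis, dim = 3

Stack v₁, v₂, v₃ as rows of a 3×3 matrix.
[[-2, 0, 0]; [1, 1, 0]; [2, 0, 2]] is already lower triangular with nonzero diagonal entries (-2, 1, 2), so its determinant is the product of the diagonal entries, det = (-2)·(1)·(2) = -4 ≠ 0, and the rows are linearly independent.
Three linearly independent vectors in ℝ³ form a basis for ℝ³, so dim(span{v₁,v₂,v₃}) = 3.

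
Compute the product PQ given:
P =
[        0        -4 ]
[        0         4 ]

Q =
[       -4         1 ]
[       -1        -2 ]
PQ =
[        4         8 ]
[       -4        -8 ]

Matrix multiplication: (PQ)[i][j] = sum over k of P[i][k] * Q[k][j].
  (PQ)[0][0] = (0)*(-4) + (-4)*(-1) = 4
  (PQ)[0][1] = (0)*(1) + (-4)*(-2) = 8
  (PQ)[1][0] = (0)*(-4) + (4)*(-1) = -4
  (PQ)[1][1] = (0)*(1) + (4)*(-2) = -8
PQ =
[        4         8 ]
[       -4        -8 ]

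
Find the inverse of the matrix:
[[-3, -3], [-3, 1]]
[[-1/12, -1/4], [-1/4, 1/4]]

For [[a,b],[c,d]], inverse = (1/det)·[[d,-b],[-c,a]]
det = -3·1 - -3·-3 = -12
Inverse = (1/-12)·[[1, 3], [3, -3]]
        = [[-1/12, -1/4], [-1/4, 1/4]]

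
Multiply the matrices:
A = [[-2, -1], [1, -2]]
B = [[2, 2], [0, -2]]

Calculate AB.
[[-4, -2], [2, 6]]

Each entry (i,j) of AB = sum over k of A[i][k]*B[k][j].
(AB)[0][0] = (-2)*(2) + (-1)*(0) = -4
(AB)[0][1] = (-2)*(2) + (-1)*(-2) = -2
(AB)[1][0] = (1)*(2) + (-2)*(0) = 2
(AB)[1][1] = (1)*(2) + (-2)*(-2) = 6
AB = [[-4, -2], [2, 6]]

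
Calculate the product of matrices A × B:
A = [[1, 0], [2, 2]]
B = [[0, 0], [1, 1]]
[[0, 0], [2, 2]]

Matrix multiplication:
C[0][0] = 1×0 + 0×1 = 0
C[0][1] = 1×0 + 0×1 = 0
C[1][0] = 2×0 + 2×1 = 2
C[1][1] = 2×0 + 2×1 = 2
Result: [[0, 0], [2, 2]]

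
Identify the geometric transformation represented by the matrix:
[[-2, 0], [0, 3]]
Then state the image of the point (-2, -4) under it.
non-uniform scaling by (-2, 3); image of (-2, -4) is (4, -12)

This is diagonal with distinct entries, so it scales the x-axis by -2 and the y-axis by 3.
The matrix [[-2, 0], [0, 3]] represents: non-uniform scaling by (-2, 3).
Applying it to (-2, -4): [-2·-2 + 0·-4, 0·-2 + 3·-4] = (4, -12).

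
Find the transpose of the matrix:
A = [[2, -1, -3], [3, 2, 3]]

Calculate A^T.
[[2, 3], [-1, 2], [-3, 3]]

The transpose sends entry (i,j) to (j,i); rows become columns.
Row 0 of A: [2, -1, -3] -> column 0 of A^T.
Row 1 of A: [3, 2, 3] -> column 1 of A^T.
A^T = [[2, 3], [-1, 2], [-3, 3]]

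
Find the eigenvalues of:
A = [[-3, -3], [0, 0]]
λ = -3, 0

Solve det(A - λI) = 0. For a 2×2 matrix this is λ² - (trace)λ + det = 0.
trace(A) = -3 + 0 = -3.
det(A) = (-3)*(0) - (-3)*(0) = 0 - 0 = 0.
Characteristic equation: λ² - (-3)λ + (0) = 0.
Discriminant: (-3)² - 4*(0) = 9 - 0 = 9.
Roots: λ = (-3 ± √9) / 2 = -3, 0.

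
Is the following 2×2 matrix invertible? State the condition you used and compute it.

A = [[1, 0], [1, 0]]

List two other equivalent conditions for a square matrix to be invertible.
No, not invertible; det(A) = 0 (two rows are equal, so the rows are linearly dependent). Equivalent conditions (failing for this A): rank(A) < 2; Ax = 0 has non-trivial solutions; 0 is an eigenvalue; the columns are linearly dependent.

To check invertibility, compute det(A).
In this matrix, row 0 and the last row are identical, so one row is a scalar multiple of another and the rows are linearly dependent.
A matrix with linearly dependent rows has det = 0 and is not invertible.
Equivalent failed conditions:
- rank(A) < 2.
- Ax = 0 has non-trivial solutions.
- 0 is an eigenvalue.
- The columns are linearly dependent.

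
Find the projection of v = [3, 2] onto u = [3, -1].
[21/10, -7/10]

The projection of v onto u is proj_u(v) = ((v·u) / (u·u)) · u.
v·u = (3)*(3) + (2)*(-1) = 7.
u·u = (3)*(3) + (-1)*(-1) = 10.
coefficient = 7 / 10 = 7/10.
proj_u(v) = 7/10 · [3, -1] = [21/10, -7/10].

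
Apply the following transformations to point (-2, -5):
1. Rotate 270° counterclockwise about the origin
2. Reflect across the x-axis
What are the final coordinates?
(-5, -2)

Step 1: Rotate 270° → (-5, 2)
Step 2: Reflect across the x-axis → (-5, -2)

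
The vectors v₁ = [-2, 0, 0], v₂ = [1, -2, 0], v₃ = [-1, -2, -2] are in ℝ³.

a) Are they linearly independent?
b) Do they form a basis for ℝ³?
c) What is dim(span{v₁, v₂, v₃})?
Yes independent, yes basis, dim = 3

Stack v₁, v₂, v₃ as rows of a 3×3 matrix.
[[-2, 0, 0]; [1, -2, 0]; [-1, -2, -2]] is already lower triangular with nonzero diagonal entries (-2, -2, -2), so its determinant is the product of the diagonal entries, det = (-2)·(-2)·(-2) = -8 ≠ 0, and the rows are linearly independent.
Three linearly independent vectors in ℝ³ form a basis for ℝ³, so dim(span{v₁,v₂,v₃}) = 3.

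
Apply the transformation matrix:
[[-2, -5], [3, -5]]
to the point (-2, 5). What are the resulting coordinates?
(-21, -31)

Matrix multiplication:
[[-2, -5], [3, -5]] × [-2, 5]ᵀ
= [-2×-2 + -5×5, 3×-2 + -5×5]ᵀ
= [-21.0000, -31.0000]ᵀ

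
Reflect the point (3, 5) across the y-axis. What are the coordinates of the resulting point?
(-3, 5)

Reflection across y-axis: (3, 5) → (-3, 5)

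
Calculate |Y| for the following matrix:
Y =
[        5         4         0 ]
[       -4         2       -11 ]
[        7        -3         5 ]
det(Y) = -343

Expand along row 0 (cofactor expansion): det(Y) = a*(e*i - f*h) - b*(d*i - f*g) + c*(d*h - e*g), where the 3×3 is [[a, b, c], [d, e, f], [g, h, i]].
Minor M_00 = (2)*(5) - (-11)*(-3) = 10 - 33 = -23.
Minor M_01 = (-4)*(5) - (-11)*(7) = -20 + 77 = 57.
Minor M_02 = (-4)*(-3) - (2)*(7) = 12 - 14 = -2.
det(Y) = (5)*(-23) - (4)*(57) + (0)*(-2) = -115 - 228 + 0 = -343.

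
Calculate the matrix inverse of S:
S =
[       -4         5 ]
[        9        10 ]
det(S) = -85
S⁻¹ =
[    -2/17      1/17 ]
[     9/85      4/85 ]

For a 2×2 matrix S = [[a, b], [c, d]] with det(S) ≠ 0, S⁻¹ = (1/det(S)) * [[d, -b], [-c, a]].
det(S) = (-4)*(10) - (5)*(9) = -40 - 45 = -85.
S⁻¹ = (1/-85) * [[10, -5], [-9, -4]].
Dividing each entry by -85 and reducing:
S⁻¹ =
[    -2/17      1/17 ]
[     9/85      4/85 ]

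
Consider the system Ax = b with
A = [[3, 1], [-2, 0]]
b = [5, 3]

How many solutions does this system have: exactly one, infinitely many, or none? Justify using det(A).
Exactly one solution

Compute det(A) = (3)*(0) - (1)*(-2) = 2.
Because det(A) ≠ 0, A is invertible and Ax = b has a unique solution for every b (here x = A⁻¹ b).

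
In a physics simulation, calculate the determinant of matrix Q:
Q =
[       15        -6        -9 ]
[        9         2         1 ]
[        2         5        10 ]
det(Q) = 384

Expand along row 0 (cofactor expansion): det(Q) = a*(e*i - f*h) - b*(d*i - f*g) + c*(d*h - e*g), where the 3×3 is [[a, b, c], [d, e, f], [g, h, i]].
Minor M_00 = (2)*(10) - (1)*(5) = 20 - 5 = 15.
Minor M_01 = (9)*(10) - (1)*(2) = 90 - 2 = 88.
Minor M_02 = (9)*(5) - (2)*(2) = 45 - 4 = 41.
det(Q) = (15)*(15) - (-6)*(88) + (-9)*(41) = 225 + 528 - 369 = 384.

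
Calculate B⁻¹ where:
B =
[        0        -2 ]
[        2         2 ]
det(B) = 4
B⁻¹ =
[      1/2       1/2 ]
[     -1/2         0 ]

For a 2×2 matrix B = [[a, b], [c, d]] with det(B) ≠ 0, B⁻¹ = (1/det(B)) * [[d, -b], [-c, a]].
det(B) = (0)*(2) - (-2)*(2) = 0 + 4 = 4.
B⁻¹ = (1/4) * [[2, 2], [-2, 0]].
Dividing each entry by 4 and reducing:
B⁻¹ =
[      1/2       1/2 ]
[     -1/2         0 ]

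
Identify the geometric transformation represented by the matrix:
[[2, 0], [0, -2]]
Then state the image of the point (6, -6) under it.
non-uniform scaling by (2, -2); image of (6, -6) is (12, 12)

This is diagonal with distinct entries, so it scales the x-axis by 2 and the y-axis by -2.
The matrix [[2, 0], [0, -2]] represents: non-uniform scaling by (2, -2).
Applying it to (6, -6): [2·6 + 0·-6, 0·6 + -2·-6] = (12, 12).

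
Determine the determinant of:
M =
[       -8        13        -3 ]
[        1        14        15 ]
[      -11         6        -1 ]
det(M) = -1780

Expand along row 0 (cofactor expansion): det(M) = a*(e*i - f*h) - b*(d*i - f*g) + c*(d*h - e*g), where the 3×3 is [[a, b, c], [d, e, f], [g, h, i]].
Minor M_00 = (14)*(-1) - (15)*(6) = -14 - 90 = -104.
Minor M_01 = (1)*(-1) - (15)*(-11) = -1 + 165 = 164.
Minor M_02 = (1)*(6) - (14)*(-11) = 6 + 154 = 160.
det(M) = (-8)*(-104) - (13)*(164) + (-3)*(160) = 832 - 2132 - 480 = -1780.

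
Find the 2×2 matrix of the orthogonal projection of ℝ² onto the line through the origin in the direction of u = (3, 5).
[[9/34, 15/34], [15/34, 25/34]]

The orthogonal projection onto the line spanned by a nonzero vector u = (a, b) has matrix P = (u uᵀ) / (uᵀ u) = (1/(a² + b²)) · [[a², ab], [ab, b²]].
Here u = (3, 5), so a² + b² = 9 + 25 = 34.
P = (1/34) · [[9, 15], [15, 25]] = [[9/34, 15/34], [15/34, 25/34]].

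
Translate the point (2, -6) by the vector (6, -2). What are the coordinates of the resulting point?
(8, -8)

Translation by (6, -2):
x' = 2 + 6 = 8
y' = -6 + -2 = -8
Homogeneous matrix: [[1, 0, 6], [0, 1, -2], [0, 0, 1]]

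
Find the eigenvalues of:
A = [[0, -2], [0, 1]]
λ = 0, 1

Solve det(A - λI) = 0. For a 2×2 matrix this is λ² - (trace)λ + det = 0.
trace(A) = 0 + 1 = 1.
det(A) = (0)*(1) - (-2)*(0) = 0 - 0 = 0.
Characteristic equation: λ² - (1)λ + (0) = 0.
Discriminant: (1)² - 4*(0) = 1 - 0 = 1.
Roots: λ = (1 ± √1) / 2 = 0, 1.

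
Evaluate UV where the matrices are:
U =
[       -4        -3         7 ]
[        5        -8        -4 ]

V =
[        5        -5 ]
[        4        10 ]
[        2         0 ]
UV =
[      -18       -10 ]
[      -15      -105 ]

Matrix multiplication: (UV)[i][j] = sum over k of U[i][k] * V[k][j].
  (UV)[0][0] = (-4)*(5) + (-3)*(4) + (7)*(2) = -18
  (UV)[0][1] = (-4)*(-5) + (-3)*(10) + (7)*(0) = -10
  (UV)[1][0] = (5)*(5) + (-8)*(4) + (-4)*(2) = -15
  (UV)[1][1] = (5)*(-5) + (-8)*(10) + (-4)*(0) = -105
UV =
[      -18       -10 ]
[      -15      -105 ]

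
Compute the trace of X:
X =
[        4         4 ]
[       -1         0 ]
tr(X) = 4 + 0 = 4

The trace of a square matrix is the sum of its diagonal entries.
Diagonal entries of X: X[0][0] = 4, X[1][1] = 0.
tr(X) = 4 + 0 = 4.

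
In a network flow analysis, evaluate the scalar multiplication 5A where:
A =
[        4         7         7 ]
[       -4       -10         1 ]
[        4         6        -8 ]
5A =
[       20        35        35 ]
[      -20       -50         5 ]
[       20        30       -40 ]

Scalar multiplication is elementwise: (5A)[i][j] = 5 * A[i][j].
  (5A)[0][0] = 5 * (4) = 20
  (5A)[0][1] = 5 * (7) = 35
  (5A)[0][2] = 5 * (7) = 35
  (5A)[1][0] = 5 * (-4) = -20
  (5A)[1][1] = 5 * (-10) = -50
  (5A)[1][2] = 5 * (1) = 5
  (5A)[2][0] = 5 * (4) = 20
  (5A)[2][1] = 5 * (6) = 30
  (5A)[2][2] = 5 * (-8) = -40
5A =
[       20        35        35 ]
[      -20       -50         5 ]
[       20        30       -40 ]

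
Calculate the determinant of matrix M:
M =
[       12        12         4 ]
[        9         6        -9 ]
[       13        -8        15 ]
det(M) = -3408

Expand along row 0 (cofactor expansion): det(M) = a*(e*i - f*h) - b*(d*i - f*g) + c*(d*h - e*g), where the 3×3 is [[a, b, c], [d, e, f], [g, h, i]].
Minor M_00 = (6)*(15) - (-9)*(-8) = 90 - 72 = 18.
Minor M_01 = (9)*(15) - (-9)*(13) = 135 + 117 = 252.
Minor M_02 = (9)*(-8) - (6)*(13) = -72 - 78 = -150.
det(M) = (12)*(18) - (12)*(252) + (4)*(-150) = 216 - 3024 - 600 = -3408.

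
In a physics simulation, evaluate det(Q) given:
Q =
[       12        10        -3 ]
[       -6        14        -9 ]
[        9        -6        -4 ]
det(Q) = -2100

Expand along row 0 (cofactor expansion): det(Q) = a*(e*i - f*h) - b*(d*i - f*g) + c*(d*h - e*g), where the 3×3 is [[a, b, c], [d, e, f], [g, h, i]].
Minor M_00 = (14)*(-4) - (-9)*(-6) = -56 - 54 = -110.
Minor M_01 = (-6)*(-4) - (-9)*(9) = 24 + 81 = 105.
Minor M_02 = (-6)*(-6) - (14)*(9) = 36 - 126 = -90.
det(Q) = (12)*(-110) - (10)*(105) + (-3)*(-90) = -1320 - 1050 + 270 = -2100.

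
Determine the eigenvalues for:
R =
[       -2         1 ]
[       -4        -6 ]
λ = -4, -4

Solve det(R - λI) = 0. For a 2×2 matrix the characteristic equation is λ² - (trace)λ + det = 0.
trace(R) = a + d = -2 - 6 = -8.
det(R) = a*d - b*c = (-2)*(-6) - (1)*(-4) = 12 + 4 = 16.
Characteristic equation: λ² - (-8)λ + (16) = 0.
Discriminant = (-8)² - 4*(16) = 64 - 64 = 0.
λ = (-8 ± √0) / 2 = (-8 ± 0) / 2 = -4, -4.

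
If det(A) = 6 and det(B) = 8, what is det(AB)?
48

Use the multiplicative property of determinants: det(AB) = det(A)*det(B).
det(AB) = (6)*(8) = 48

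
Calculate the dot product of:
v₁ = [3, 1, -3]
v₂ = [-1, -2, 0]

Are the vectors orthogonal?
-5, No

The dot product is the sum of products of corresponding components.
v₁·v₂ = (3)*(-1) + (1)*(-2) + (-3)*(0) = -3 - 2 + 0 = -5.
Two vectors are orthogonal iff their dot product is 0; here the dot product is -5, so the vectors are not orthogonal.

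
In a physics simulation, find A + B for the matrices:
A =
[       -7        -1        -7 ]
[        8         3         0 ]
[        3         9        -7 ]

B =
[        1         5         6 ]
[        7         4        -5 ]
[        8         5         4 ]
A + B =
[       -6         4        -1 ]
[       15         7        -5 ]
[       11        14        -3 ]

Matrix addition is elementwise: (A+B)[i][j] = A[i][j] + B[i][j].
  (A+B)[0][0] = (-7) + (1) = -6
  (A+B)[0][1] = (-1) + (5) = 4
  (A+B)[0][2] = (-7) + (6) = -1
  (A+B)[1][0] = (8) + (7) = 15
  (A+B)[1][1] = (3) + (4) = 7
  (A+B)[1][2] = (0) + (-5) = -5
  (A+B)[2][0] = (3) + (8) = 11
  (A+B)[2][1] = (9) + (5) = 14
  (A+B)[2][2] = (-7) + (4) = -3
A + B =
[       -6         4        -1 ]
[       15         7        -5 ]
[       11        14        -3 ]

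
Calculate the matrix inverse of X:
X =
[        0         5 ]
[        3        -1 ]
det(X) = -15
X⁻¹ =
[     1/15       1/3 ]
[      1/5         0 ]

For a 2×2 matrix X = [[a, b], [c, d]] with det(X) ≠ 0, X⁻¹ = (1/det(X)) * [[d, -b], [-c, a]].
det(X) = (0)*(-1) - (5)*(3) = 0 - 15 = -15.
X⁻¹ = (1/-15) * [[-1, -5], [-3, 0]].
Dividing each entry by -15 and reducing:
X⁻¹ =
[     1/15       1/3 ]
[      1/5         0 ]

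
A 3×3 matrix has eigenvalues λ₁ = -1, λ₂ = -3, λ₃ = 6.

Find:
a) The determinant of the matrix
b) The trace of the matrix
det = 18, trace = 2

Two standard eigenvalue identities:
- det(A) equals the product of the eigenvalues (counted with multiplicity).
- trace(A) equals the sum of the eigenvalues.
det(A) = (-1)*(-3)*(6) = 18.
trace(A) = -1 - 3 + 6 = 2.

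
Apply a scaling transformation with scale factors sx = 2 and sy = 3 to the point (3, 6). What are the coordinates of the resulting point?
(6, 18)

Scaling matrix:
[[2, 0], [0, 3]]
Result: (3 × 2, 6 × 3) = (6, 18)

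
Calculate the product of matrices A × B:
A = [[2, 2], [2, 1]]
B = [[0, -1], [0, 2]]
[[0, 2], [0, 0]]

Matrix multiplication:
C[0][0] = 2×0 + 2×0 = 0
C[0][1] = 2×-1 + 2×2 = 2
C[1][0] = 2×0 + 1×0 = 0
C[1][1] = 2×-1 + 1×2 = 0
Result: [[0, 2], [0, 0]]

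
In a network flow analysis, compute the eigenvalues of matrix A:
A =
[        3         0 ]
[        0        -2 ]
λ = -2, 3

Solve det(A - λI) = 0. For a 2×2 matrix the characteristic equation is λ² - (trace)λ + det = 0.
trace(A) = a + d = 3 - 2 = 1.
det(A) = a*d - b*c = (3)*(-2) - (0)*(0) = -6 - 0 = -6.
Characteristic equation: λ² - (1)λ + (-6) = 0.
Discriminant = (1)² - 4*(-6) = 1 + 24 = 25.
λ = (1 ± √25) / 2 = (1 ± 5) / 2 = -2, 3.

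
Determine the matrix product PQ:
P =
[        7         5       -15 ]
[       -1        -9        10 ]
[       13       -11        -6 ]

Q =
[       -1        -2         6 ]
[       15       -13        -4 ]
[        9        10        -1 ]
PQ =
[      -67      -229        37 ]
[      -44       219        20 ]
[     -232        57       128 ]

Matrix multiplication: (PQ)[i][j] = sum over k of P[i][k] * Q[k][j].
  (PQ)[0][0] = (7)*(-1) + (5)*(15) + (-15)*(9) = -67
  (PQ)[0][1] = (7)*(-2) + (5)*(-13) + (-15)*(10) = -229
  (PQ)[0][2] = (7)*(6) + (5)*(-4) + (-15)*(-1) = 37
  (PQ)[1][0] = (-1)*(-1) + (-9)*(15) + (10)*(9) = -44
  (PQ)[1][1] = (-1)*(-2) + (-9)*(-13) + (10)*(10) = 219
  (PQ)[1][2] = (-1)*(6) + (-9)*(-4) + (10)*(-1) = 20
  (PQ)[2][0] = (13)*(-1) + (-11)*(15) + (-6)*(9) = -232
  (PQ)[2][1] = (13)*(-2) + (-11)*(-13) + (-6)*(10) = 57
  (PQ)[2][2] = (13)*(6) + (-11)*(-4) + (-6)*(-1) = 128
PQ =
[      -67      -229        37 ]
[      -44       219        20 ]
[     -232        57       128 ]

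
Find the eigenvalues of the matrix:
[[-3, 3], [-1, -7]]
λ = -6 and λ = -4

Characteristic equation: det(A - λI) = 0
λ² - (trace)λ + (det) = 0
λ² - (-10)λ + (24) = 0
λ² + 10λ + 24 = 0
Solving: λ = -6, -4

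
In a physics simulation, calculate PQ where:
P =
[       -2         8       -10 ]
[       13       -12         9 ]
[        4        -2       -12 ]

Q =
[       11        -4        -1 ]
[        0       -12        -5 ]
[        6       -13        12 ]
PQ =
[      -82        42      -158 ]
[      197       -25       155 ]
[      -28       164      -138 ]

Matrix multiplication: (PQ)[i][j] = sum over k of P[i][k] * Q[k][j].
  (PQ)[0][0] = (-2)*(11) + (8)*(0) + (-10)*(6) = -82
  (PQ)[0][1] = (-2)*(-4) + (8)*(-12) + (-10)*(-13) = 42
  (PQ)[0][2] = (-2)*(-1) + (8)*(-5) + (-10)*(12) = -158
  (PQ)[1][0] = (13)*(11) + (-12)*(0) + (9)*(6) = 197
  (PQ)[1][1] = (13)*(-4) + (-12)*(-12) + (9)*(-13) = -25
  (PQ)[1][2] = (13)*(-1) + (-12)*(-5) + (9)*(12) = 155
  (PQ)[2][0] = (4)*(11) + (-2)*(0) + (-12)*(6) = -28
  (PQ)[2][1] = (4)*(-4) + (-2)*(-12) + (-12)*(-13) = 164
  (PQ)[2][2] = (4)*(-1) + (-2)*(-5) + (-12)*(12) = -138
PQ =
[      -82        42      -158 ]
[      197       -25       155 ]
[      -28       164      -138 ]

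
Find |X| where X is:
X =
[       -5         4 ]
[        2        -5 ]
det(X) = 17

For a 2×2 matrix [[a, b], [c, d]], det = a*d - b*c.
det(X) = (-5)*(-5) - (4)*(2) = 25 - 8 = 17.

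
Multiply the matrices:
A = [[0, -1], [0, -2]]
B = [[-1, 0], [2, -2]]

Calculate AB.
[[-2, 2], [-4, 4]]

Each entry (i,j) of AB = sum over k of A[i][k]*B[k][j].
(AB)[0][0] = (0)*(-1) + (-1)*(2) = -2
(AB)[0][1] = (0)*(0) + (-1)*(-2) = 2
(AB)[1][0] = (0)*(-1) + (-2)*(2) = -4
(AB)[1][1] = (0)*(0) + (-2)*(-2) = 4
AB = [[-2, 2], [-4, 4]]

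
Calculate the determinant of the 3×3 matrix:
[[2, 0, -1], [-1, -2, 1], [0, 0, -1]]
4

Expansion along first row:
det = 2·det([[-2,1],[0,-1]]) - 0·det([[-1,1],[0,-1]]) + -1·det([[-1,-2],[0,0]])
    = 2·(-2·-1 - 1·0) - 0·(-1·-1 - 1·0) + -1·(-1·0 - -2·0)
    = 2·2 - 0·1 + -1·0
    = 4 + 0 + 0 = 4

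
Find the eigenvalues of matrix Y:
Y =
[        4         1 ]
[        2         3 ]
λ = 2, 5

Solve det(Y - λI) = 0. For a 2×2 matrix the characteristic equation is λ² - (trace)λ + det = 0.
trace(Y) = a + d = 4 + 3 = 7.
det(Y) = a*d - b*c = (4)*(3) - (1)*(2) = 12 - 2 = 10.
Characteristic equation: λ² - (7)λ + (10) = 0.
Discriminant = (7)² - 4*(10) = 49 - 40 = 9.
λ = (7 ± √9) / 2 = (7 ± 3) / 2 = 2, 5.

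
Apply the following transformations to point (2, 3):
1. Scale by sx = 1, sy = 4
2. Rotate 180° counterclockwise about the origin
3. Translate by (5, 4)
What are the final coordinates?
(3, -8)

Step 1: Scale → (2, 12)
Step 2: Rotate 180° → (-2, -12)
Step 3: Translate → (3, -8)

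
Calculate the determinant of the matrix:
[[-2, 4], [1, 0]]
-4

For a 2×2 matrix [[a, b], [c, d]], det = ad - bc
det = (-2)(0) - (4)(1) = 0 - 4 = -4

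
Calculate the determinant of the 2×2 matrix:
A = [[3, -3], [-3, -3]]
-18

For A = [[a, b], [c, d]], det(A) = a*d - b*c.
det(A) = (3)*(-3) - (-3)*(-3) = -9 - 9 = -18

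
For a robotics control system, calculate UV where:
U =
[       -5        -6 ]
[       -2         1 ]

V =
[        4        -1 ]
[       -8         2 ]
UV =
[       28        -7 ]
[      -16         4 ]

Matrix multiplication: (UV)[i][j] = sum over k of U[i][k] * V[k][j].
  (UV)[0][0] = (-5)*(4) + (-6)*(-8) = 28
  (UV)[0][1] = (-5)*(-1) + (-6)*(2) = -7
  (UV)[1][0] = (-2)*(4) + (1)*(-8) = -16
  (UV)[1][1] = (-2)*(-1) + (1)*(2) = 4
UV =
[       28        -7 ]
[      -16         4 ]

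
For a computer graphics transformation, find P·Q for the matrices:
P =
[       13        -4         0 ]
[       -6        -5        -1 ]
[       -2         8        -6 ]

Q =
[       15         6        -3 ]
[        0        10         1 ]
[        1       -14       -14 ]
PQ =
[      195        38       -43 ]
[      -91       -72        27 ]
[      -36       152        98 ]

Matrix multiplication: (PQ)[i][j] = sum over k of P[i][k] * Q[k][j].
  (PQ)[0][0] = (13)*(15) + (-4)*(0) + (0)*(1) = 195
  (PQ)[0][1] = (13)*(6) + (-4)*(10) + (0)*(-14) = 38
  (PQ)[0][2] = (13)*(-3) + (-4)*(1) + (0)*(-14) = -43
  (PQ)[1][0] = (-6)*(15) + (-5)*(0) + (-1)*(1) = -91
  (PQ)[1][1] = (-6)*(6) + (-5)*(10) + (-1)*(-14) = -72
  (PQ)[1][2] = (-6)*(-3) + (-5)*(1) + (-1)*(-14) = 27
  (PQ)[2][0] = (-2)*(15) + (8)*(0) + (-6)*(1) = -36
  (PQ)[2][1] = (-2)*(6) + (8)*(10) + (-6)*(-14) = 152
  (PQ)[2][2] = (-2)*(-3) + (8)*(1) + (-6)*(-14) = 98
PQ =
[      195        38       -43 ]
[      -91       -72        27 ]
[      -36       152        98 ]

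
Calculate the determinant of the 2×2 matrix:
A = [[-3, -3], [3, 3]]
0

For A = [[a, b], [c, d]], det(A) = a*d - b*c.
det(A) = (-3)*(3) - (-3)*(3) = -9 - -9 = 0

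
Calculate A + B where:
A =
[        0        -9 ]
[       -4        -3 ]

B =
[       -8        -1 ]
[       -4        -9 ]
A + B =
[       -8       -10 ]
[       -8       -12 ]

Matrix addition is elementwise: (A+B)[i][j] = A[i][j] + B[i][j].
  (A+B)[0][0] = (0) + (-8) = -8
  (A+B)[0][1] = (-9) + (-1) = -10
  (A+B)[1][0] = (-4) + (-4) = -8
  (A+B)[1][1] = (-3) + (-9) = -12
A + B =
[       -8       -10 ]
[       -8       -12 ]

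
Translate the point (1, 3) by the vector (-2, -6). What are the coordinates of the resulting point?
(-1, -3)

Translation by (-2, -6):
x' = 1 + -2 = -1
y' = 3 + -6 = -3
Homogeneous matrix: [[1, 0, -2], [0, 1, -6], [0, 0, 1]]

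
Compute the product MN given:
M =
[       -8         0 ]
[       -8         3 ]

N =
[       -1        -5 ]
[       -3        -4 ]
MN =
[        8        40 ]
[       -1        28 ]

Matrix multiplication: (MN)[i][j] = sum over k of M[i][k] * N[k][j].
  (MN)[0][0] = (-8)*(-1) + (0)*(-3) = 8
  (MN)[0][1] = (-8)*(-5) + (0)*(-4) = 40
  (MN)[1][0] = (-8)*(-1) + (3)*(-3) = -1
  (MN)[1][1] = (-8)*(-5) + (3)*(-4) = 28
MN =
[        8        40 ]
[       -1        28 ]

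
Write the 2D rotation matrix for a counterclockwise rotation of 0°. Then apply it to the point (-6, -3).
R = [[1, 0], [0, 1]]; R·(-6, -3) = (-6, -3)

Rotation matrix formula: R(θ) = [[cos θ, -sin θ], [sin θ, cos θ]]
For θ = 0°:
cos(0°) = 1
sin(0°) = 0
R = [[1, 0], [0, 1]]
Apply to (-6, -3): [1·-6 + (0)·-3, 0·-6 + 1·-3] = (-6, -3)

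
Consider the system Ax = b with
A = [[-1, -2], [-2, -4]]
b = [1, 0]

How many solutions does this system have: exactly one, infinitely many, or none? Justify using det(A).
No solution

det(A) = (-1)*(-4) - (-2)*(-2) = 0, so A is singular.
The column space of A is span(column 1) = span([-1, -2]).
b = [1, 0] is not a scalar multiple of column 1, so b ∉ column space and the system is inconsistent — no solution.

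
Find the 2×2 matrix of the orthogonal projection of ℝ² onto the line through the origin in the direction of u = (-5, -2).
[[25/29, 10/29], [10/29, 4/29]]

The orthogonal projection onto the line spanned by a nonzero vector u = (a, b) has matrix P = (u uᵀ) / (uᵀ u) = (1/(a² + b²)) · [[a², ab], [ab, b²]].
Here u = (-5, -2), so a² + b² = 25 + 4 = 29.
P = (1/29) · [[25, 10], [10, 4]] = [[25/29, 10/29], [10/29, 4/29]].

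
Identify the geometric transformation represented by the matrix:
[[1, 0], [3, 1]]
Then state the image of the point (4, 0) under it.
vertical shear with factor 3; image of (4, 0) is (4, 12)

The matrix [[1, 0], [k, 1]] sends (x, y) to (x, 3x + y), leaving the x-coordinate fixed: a vertical shear.
The matrix [[1, 0], [3, 1]] represents: vertical shear with factor 3.
Applying it to (4, 0): [1·4 + 0·0, 3·4 + 1·0] = (4, 12).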